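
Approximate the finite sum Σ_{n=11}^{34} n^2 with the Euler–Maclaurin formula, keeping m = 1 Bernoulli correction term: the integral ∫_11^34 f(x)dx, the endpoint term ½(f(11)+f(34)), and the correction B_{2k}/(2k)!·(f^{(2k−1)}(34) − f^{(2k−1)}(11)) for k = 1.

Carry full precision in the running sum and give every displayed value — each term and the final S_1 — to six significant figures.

S_1 ≈ 13300.0

The integral term ∫_11^34 x^2 dx = 12657.7.
½[f(11) + f(34)] = ½[121.000 + 1156.00] = 638.500.
Running total after boundary: 13296.2.
k=1: B_{2}/(2)! × [f^{(1)}(34) − f^{(1)}(11)] = 1/12 × (68.0000 − 22.0000) = 3.83333.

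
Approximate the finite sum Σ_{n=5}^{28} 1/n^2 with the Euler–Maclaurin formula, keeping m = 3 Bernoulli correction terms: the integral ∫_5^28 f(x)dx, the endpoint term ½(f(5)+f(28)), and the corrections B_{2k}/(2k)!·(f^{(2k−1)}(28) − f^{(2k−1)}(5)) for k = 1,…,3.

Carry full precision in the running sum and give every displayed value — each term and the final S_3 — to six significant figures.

The integral term ∫_5^28 1/x^2 dx = 0.164286.
½[f(5) + f(28)] = ½[0.0400000 + 0.00127551] = 0.0206378.
So far: 0.184923.
Order-1 term: 1/12 · (-9.11079e-05 − (-0.0160000)) = 0.00132574.
Partial sum through k=1: 0.186249.
Order-2 term: −1/720 · (-1.39451e-06 − (-0.00768000)) = -1.06647e-05.
Partial sum through k=2: 0.186239.
Order-3 term: 1/30240 · (-5.33613e-08 − (-0.00921600)) = 3.04760e-07.

S_3 ≈ 0.186239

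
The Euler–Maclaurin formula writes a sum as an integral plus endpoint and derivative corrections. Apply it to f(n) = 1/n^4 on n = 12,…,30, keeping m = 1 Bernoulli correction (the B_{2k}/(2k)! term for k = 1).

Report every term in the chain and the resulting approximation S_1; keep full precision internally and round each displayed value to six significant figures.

S_1 ≈ 0.000206611

The integral term ∫_12^30 1/x^4 dx = 0.000180556.
Boundary: ½(f(12) + f(30)) = ½(4.82253e-05 + 1.23457e-06) = 2.47299e-05.
Running total after boundary: 0.000205285.
Correction k=1: B_{2}/2! · (f^{(1)}(30) − f^{(1)}(12)) = 1/12 · (-1.64609e-07 − (-1.60751e-05)) = 1.32587e-06.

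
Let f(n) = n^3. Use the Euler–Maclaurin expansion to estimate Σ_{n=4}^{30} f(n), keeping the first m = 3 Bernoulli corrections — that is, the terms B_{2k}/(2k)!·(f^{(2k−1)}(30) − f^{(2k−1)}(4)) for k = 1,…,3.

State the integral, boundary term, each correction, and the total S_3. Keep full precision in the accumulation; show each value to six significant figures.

The integral term ∫_4^30 x^3 dx = 202436.
½[f(4) + f(30)] = ½[64.0000 + 27000.0] = 13532.0.
Integral + boundary = 215968.
Correction k=1: B_{2}/2! · (f^{(1)}(30) − f^{(1)}(4)) = 1/12 · (2700.00 − 48.0000) = 221.000.
After k=1: 216189.
Correction k=2: B_{4}/4! · (f^{(3)}(30) − f^{(3)}(4)) = −1/720 · (6.00000 − 6.00000) = 0.00000.
After k=2: 216189.
Correction k=3: B_{6}/6! · (f^{(5)}(30) − f^{(5)}(4)) = 1/30240 · (0.00000 − 0.00000) = 0.00000.

S_3 ≈ 216189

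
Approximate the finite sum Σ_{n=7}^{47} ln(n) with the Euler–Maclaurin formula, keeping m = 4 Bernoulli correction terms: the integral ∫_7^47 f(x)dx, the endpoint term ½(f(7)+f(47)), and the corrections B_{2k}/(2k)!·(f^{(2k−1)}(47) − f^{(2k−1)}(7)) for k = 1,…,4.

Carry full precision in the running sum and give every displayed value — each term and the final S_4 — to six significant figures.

S_4 ≈ 130.223

The integral term ∫_7^47 ln(x) dx = 127.336.
Boundary: ½(f(7) + f(47)) = ½(1.94591 + 3.85015) = 2.89803.
Integral + boundary = 130.234.
Order-1 term: 1/12 · (0.0212766 − 0.142857) = -0.0101317.
Partial sum through k=1: 130.223.
Order-2 term: −1/720 · (1.92636e-05 − 0.00583090) = 8.07172e-06.
Partial sum through k=2: 130.223.
Order-3 term: 1/30240 · (1.04646e-07 − 0.00142798) = -4.72180e-08.
Partial sum through k=3: 130.223.
Order-4 term: −1/1209600 · (1.42117e-09 − 0.000874271) = 7.22776e-10.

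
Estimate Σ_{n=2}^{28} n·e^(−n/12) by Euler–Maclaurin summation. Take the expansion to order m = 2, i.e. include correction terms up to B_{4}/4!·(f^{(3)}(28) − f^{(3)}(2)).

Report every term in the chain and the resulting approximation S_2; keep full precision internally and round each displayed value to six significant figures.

The integral term ∫_2^28 x·e^(−x/12) dx = 95.6624.
½[f(2) + f(28)] = ½[1.69296 + 2.71522] = 2.20409.
Integral + boundary = 97.8665.
k=1: B_{2}/(2)! × [f^{(1)}(28) − f^{(1)}(2)] = 1/12 × (-0.129296 − 0.705401) = -0.0695581.
Partial sum through k=1: 97.7969.
k=2: B_{4}/(4)! × [f^{(3)}(28) − f^{(3)}(2)] = −1/720 × (0.000448944 − 0.0166553) = 2.25088e-05.

S_2 ≈ 97.7969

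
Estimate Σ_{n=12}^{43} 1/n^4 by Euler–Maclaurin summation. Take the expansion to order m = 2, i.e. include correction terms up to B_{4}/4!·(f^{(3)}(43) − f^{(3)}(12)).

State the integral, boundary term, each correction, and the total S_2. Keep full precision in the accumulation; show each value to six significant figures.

Integral: ∫_12^43 1/x^4 dx = 0.000188709.
Endpoint term: (f(12) + f(43))/2 = (4.82253e-05 + 2.92500e-07)/2 = 2.42589e-05.
Integral + boundary = 0.000212968.
Correction k=1: B_{2}/2! · (f^{(1)}(43) − f^{(1)}(12)) = 1/12 · (-2.72093e-08 − (-1.60751e-05)) = 1.33732e-06.
Running total after k=1: 0.000214305.
Correction k=2: B_{4}/4! · (f^{(3)}(43) − f^{(3)}(12)) = −1/720 · (-4.41471e-10 − (-3.34898e-06)) = -4.65075e-09.

S_2 ≈ 0.000214300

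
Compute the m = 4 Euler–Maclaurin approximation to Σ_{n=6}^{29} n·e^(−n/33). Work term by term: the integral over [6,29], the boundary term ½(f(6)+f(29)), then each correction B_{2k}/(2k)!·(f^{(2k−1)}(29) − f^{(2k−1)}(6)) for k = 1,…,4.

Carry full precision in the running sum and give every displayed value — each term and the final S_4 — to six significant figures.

∫_6^29 x·e^(−x/33) dx evaluates to 223.365.
Boundary: ½(f(6) + f(29)) = ½(5.00252 + 12.0433) = 8.52291.
Integral + boundary = 231.888.
k=1: B_{2}/(2)! × [f^{(1)}(29) − f^{(1)}(6)] = 1/12 × (0.0503377 − 0.682161) = -0.0526520.
After k=1: 231.835.
k=2: B_{4}/(4)! × [f^{(3)}(29) − f^{(3)}(6)] = −1/720 × (0.000808916 − 0.00215764) = 1.87322e-06.
After k=2: 231.835.
k=3: B_{6}/(6)! × [f^{(5)}(29) − f^{(5)}(6)] = 1/30240 × (1.44317e-06 − 3.38739e-06) = -6.42930e-11.
After k=3: 231.835.
k=4: B_{8}/(8)! × [f^{(7)}(29) − f^{(7)}(6)] = −1/1209600 × (1.96834e-09 − 4.40172e-09) = 2.01172e-15.

S_4 ≈ 231.835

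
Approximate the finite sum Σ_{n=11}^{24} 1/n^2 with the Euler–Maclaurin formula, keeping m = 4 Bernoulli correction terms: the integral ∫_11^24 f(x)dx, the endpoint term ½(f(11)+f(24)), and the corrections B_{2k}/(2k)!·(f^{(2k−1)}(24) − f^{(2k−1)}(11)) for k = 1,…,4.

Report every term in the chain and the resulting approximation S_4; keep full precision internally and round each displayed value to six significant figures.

Integral: ∫_11^24 1/x^2 dx = 0.0492424.
½[f(11) + f(24)] = ½[0.00826446 + 0.00173611] = 0.00500029.
So far: 0.0542427.
Order-1 term: 1/12 · (-0.000144676 − (-0.00150263)) = 0.000113163.
Running total after k=1: 0.0543559.
Order-2 term: −1/720 · (-3.01408e-06 − (-0.000149021)) = -2.02788e-07.
Running total after k=2: 0.0543557.
Order-3 term: 1/30240 · (-1.56983e-07 − (-3.69474e-05)) = 1.21661e-09.
Running total after k=3: 0.0543557.
Order-4 term: −1/1209600 · (-1.52623e-08 − (-1.70996e-05)) = -1.41240e-11.

S_4 ≈ 0.0543557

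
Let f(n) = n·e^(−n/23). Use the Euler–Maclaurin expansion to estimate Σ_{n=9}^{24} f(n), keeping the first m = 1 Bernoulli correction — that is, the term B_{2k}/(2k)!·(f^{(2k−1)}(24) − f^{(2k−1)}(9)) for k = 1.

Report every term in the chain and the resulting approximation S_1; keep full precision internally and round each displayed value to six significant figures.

S_1 ≈ 124.140

Integral: ∫_9^24 x·e^(−x/23) dx = 116.906.
Endpoint term: (f(9) + f(24))/2 = (6.08557 + 8.45346)/2 = 7.26951.
So far: 124.176.
k=1: B_{2}/(2)! × [f^{(1)}(24) − f^{(1)}(9)] = 1/12 × (-0.0153142 − 0.411584) = -0.0355749.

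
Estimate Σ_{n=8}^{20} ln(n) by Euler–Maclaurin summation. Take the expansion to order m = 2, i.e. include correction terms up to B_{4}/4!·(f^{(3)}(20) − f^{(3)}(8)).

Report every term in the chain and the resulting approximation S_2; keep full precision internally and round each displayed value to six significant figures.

Integral: ∫_8^20 ln(x) dx = 31.2791.
Boundary: ½(f(8) + f(20)) = ½(2.07944 + 2.99573) = 2.53759.
So far: 33.8167.
Order-1 term: 1/12 · (0.0500000 − 0.125000) = -0.00625000.
Running total after k=1: 33.8105.
Order-2 term: −1/720 · (0.000250000 − 0.00390625) = 5.07812e-06.

S_2 ≈ 33.8105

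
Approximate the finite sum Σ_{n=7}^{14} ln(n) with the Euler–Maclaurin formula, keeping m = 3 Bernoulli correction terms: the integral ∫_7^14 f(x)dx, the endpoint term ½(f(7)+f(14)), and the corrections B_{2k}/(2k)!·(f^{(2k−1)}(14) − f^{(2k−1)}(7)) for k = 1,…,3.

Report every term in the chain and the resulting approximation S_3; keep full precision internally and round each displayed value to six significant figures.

∫_7^14 ln(x) dx evaluates to 16.3254.
Boundary: ½(f(7) + f(14)) = ½(1.94591 + 2.63906) = 2.29248.
So far: 18.6179.
Correction k=1: B_{2}/2! · (f^{(1)}(14) − f^{(1)}(7)) = 1/12 · (0.0714286 − 0.142857) = -0.00595238.
Running total after k=1: 18.6120.
Correction k=2: B_{4}/4! · (f^{(3)}(14) − f^{(3)}(7)) = −1/720 · (0.000728863 − 0.00583090) = 7.08617e-06.
Running total after k=2: 18.6120.
Correction k=3: B_{6}/6! · (f^{(5)}(14) − f^{(5)}(7)) = 1/30240 · (4.46243e-05 − 0.00142798) = -4.57458e-08.

S_3 ≈ 18.6120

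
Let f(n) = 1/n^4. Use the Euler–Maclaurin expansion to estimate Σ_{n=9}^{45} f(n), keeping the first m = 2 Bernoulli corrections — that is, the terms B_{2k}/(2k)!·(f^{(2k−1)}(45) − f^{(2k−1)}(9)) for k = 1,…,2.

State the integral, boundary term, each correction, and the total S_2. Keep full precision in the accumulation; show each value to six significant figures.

S_2 ≈ 0.000535528

The integral term ∫_9^45 1/x^4 dx = 0.000453589.
½[f(9) + f(45)] = ½[0.000152416 + 2.43865e-07] = 7.63298e-05.
Integral + boundary = 0.000529919.
Order-1 term: 1/12 · (-2.16769e-08 − (-6.77404e-05)) = 5.64322e-06.
Partial sum through k=1: 0.000535562.
Order-2 term: −1/720 · (-3.21139e-10 − (-2.50890e-05)) = -3.48454e-08.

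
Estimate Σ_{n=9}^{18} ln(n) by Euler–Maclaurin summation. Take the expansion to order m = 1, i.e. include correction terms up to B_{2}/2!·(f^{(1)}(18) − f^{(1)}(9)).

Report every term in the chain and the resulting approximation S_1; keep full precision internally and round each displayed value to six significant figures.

∫_9^18 ln(x) dx evaluates to 23.2517.
Boundary: ½(f(9) + f(18)) = ½(2.19722 + 2.89037) = 2.54380.
Integral + boundary = 25.7955.
Order-1 term: 1/12 · (0.0555556 − 0.111111) = -0.00462963.

S_1 ≈ 25.7908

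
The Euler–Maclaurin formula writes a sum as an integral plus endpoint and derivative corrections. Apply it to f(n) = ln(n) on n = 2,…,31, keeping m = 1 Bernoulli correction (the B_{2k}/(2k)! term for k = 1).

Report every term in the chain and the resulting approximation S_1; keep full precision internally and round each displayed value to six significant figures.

S_1 ≈ 78.0919

The integral term ∫_2^31 ln(x) dx = 76.0673.
Boundary: ½(f(2) + f(31)) = ½(0.693147 + 3.43399) = 2.06357.
So far: 78.1309.
Order-1 term: 1/12 · (0.0322581 − 0.500000) = -0.0389785.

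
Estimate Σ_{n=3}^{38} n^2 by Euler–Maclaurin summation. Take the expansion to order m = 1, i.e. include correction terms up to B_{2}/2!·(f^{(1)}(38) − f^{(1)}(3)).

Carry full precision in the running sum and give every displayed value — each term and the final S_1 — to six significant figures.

S_1 ≈ 19014.0

∫_3^38 x^2 dx evaluates to 18281.7.
Endpoint term: (f(3) + f(38))/2 = (9.00000 + 1444.00)/2 = 726.500.
Running total after boundary: 19008.2.
Order-1 term: 1/12 · (76.0000 − 6.00000) = 5.83333.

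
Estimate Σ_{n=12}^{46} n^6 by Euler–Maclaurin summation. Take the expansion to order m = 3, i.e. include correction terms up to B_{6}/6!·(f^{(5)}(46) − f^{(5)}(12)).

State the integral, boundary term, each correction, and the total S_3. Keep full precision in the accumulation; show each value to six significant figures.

The integral term ∫_12^46 x^6 dx = 6.22545e+10.
Endpoint term: (f(12) + f(46))/2 = (2.98598e+06 + 9.47430e+09)/2 = 4.73864e+09.
Integral + boundary = 6.69932e+10.
k=1: B_{2}/(2)! × [f^{(1)}(46) − f^{(1)}(12)] = 1/12 × (1.23578e+09 − 1.49299e+06) = 1.02857e+08.
Running total after k=1: 6.70960e+10.
k=2: B_{4}/(4)! × [f^{(3)}(46) − f^{(3)}(12)] = −1/720 × (1.16803e+07 − 207360) = -15934.7.
Running total after k=2: 6.70960e+10.
k=3: B_{6}/(6)! × [f^{(5)}(46) − f^{(5)}(12)] = 1/30240 × (33120.0 − 8640.00) = 0.809524.

S_3 ≈ 6.70960e+10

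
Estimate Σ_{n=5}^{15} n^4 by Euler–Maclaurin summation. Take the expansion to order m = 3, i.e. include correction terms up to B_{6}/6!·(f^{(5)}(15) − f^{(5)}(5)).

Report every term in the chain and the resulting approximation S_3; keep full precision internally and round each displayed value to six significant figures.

∫_5^15 x^4 dx evaluates to 151250.
Endpoint term: (f(5) + f(15))/2 = (625.000 + 50625.0)/2 = 25625.0.
Running total after boundary: 176875.
Order-1 term: 1/12 · (13500.0 − 500.000) = 1083.33.
Running total after k=1: 177958.
Order-2 term: −1/720 · (360.000 − 120.000) = -0.333333.
Running total after k=2: 177958.
Order-3 term: 1/30240 · (0.00000 − 0.00000) = 0.00000.

S_3 ≈ 177958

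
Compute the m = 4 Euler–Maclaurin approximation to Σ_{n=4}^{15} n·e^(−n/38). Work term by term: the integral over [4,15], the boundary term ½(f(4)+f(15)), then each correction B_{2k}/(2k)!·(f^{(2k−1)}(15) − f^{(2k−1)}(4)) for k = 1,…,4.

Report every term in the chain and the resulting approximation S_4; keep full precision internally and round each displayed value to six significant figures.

Integral: ∫_4^15 x·e^(−x/38) dx = 79.3912.
Boundary: ½(f(4) + f(15)) = ½(3.60035 + 10.1079) = 6.85411.
Integral + boundary = 86.2453.
Correction k=1: B_{2}/2! · (f^{(1)}(15) − f^{(1)}(4)) = 1/12 · (0.407861 − 0.805342) = -0.0331234.
After k=1: 86.2121.
Correction k=2: B_{4}/4! · (f^{(3)}(15) − f^{(3)}(4)) = −1/720 · (0.00121577 − 0.00180437) = 8.17503e-07.
After k=2: 86.2121.
Correction k=3: B_{6}/6! · (f^{(5)}(15) − f^{(5)}(4)) = 1/30240 · (1.48829e-06 − 2.11290e-06) = -2.06552e-11.
After k=3: 86.2121.
Correction k=4: B_{8}/8! · (f^{(7)}(15) − f^{(7)}(4)) = −1/1209600 · (1.47828e-09 − 2.06111e-09) = 4.81836e-16.

S_4 ≈ 86.2121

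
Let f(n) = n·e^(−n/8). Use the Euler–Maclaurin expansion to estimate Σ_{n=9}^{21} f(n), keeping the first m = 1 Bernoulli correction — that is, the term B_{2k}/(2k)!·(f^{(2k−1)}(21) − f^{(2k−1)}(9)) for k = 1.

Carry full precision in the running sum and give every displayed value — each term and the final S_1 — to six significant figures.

The integral term ∫_9^21 x·e^(−x/8) dx = 27.3467.
Endpoint term: (f(9) + f(21))/2 = (2.92187 + 1.52123)/2 = 2.22155.
So far: 29.5683.
Correction k=1: B_{2}/2! · (f^{(1)}(21) − f^{(1)}(9)) = 1/12 · (-0.117715 − (-0.0405816)) = -0.00642775.

S_1 ≈ 29.5618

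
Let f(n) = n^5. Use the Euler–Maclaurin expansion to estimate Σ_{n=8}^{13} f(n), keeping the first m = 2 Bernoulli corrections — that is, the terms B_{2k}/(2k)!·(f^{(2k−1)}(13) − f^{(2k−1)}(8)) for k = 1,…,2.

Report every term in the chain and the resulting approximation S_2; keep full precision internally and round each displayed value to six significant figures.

Integral: ∫_8^13 x^5 dx = 760778.
Boundary: ½(f(8) + f(13)) = ½(32768.0 + 371293) = 202030.
Integral + boundary = 962808.
k=1: B_{2}/(2)! × [f^{(1)}(13) − f^{(1)}(8)] = 1/12 × (142805 − 20480.0) = 10193.8.
Partial sum through k=1: 973002.
k=2: B_{4}/(4)! × [f^{(3)}(13) − f^{(3)}(8)] = −1/720 × (10140.0 − 3840.00) = -8.75000.

S_2 ≈ 972993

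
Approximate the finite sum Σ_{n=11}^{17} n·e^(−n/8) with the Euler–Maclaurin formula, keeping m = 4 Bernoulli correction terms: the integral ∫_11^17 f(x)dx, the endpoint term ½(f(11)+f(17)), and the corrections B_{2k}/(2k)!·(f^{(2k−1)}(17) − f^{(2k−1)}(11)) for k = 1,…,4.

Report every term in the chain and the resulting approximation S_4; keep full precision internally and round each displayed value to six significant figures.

S_4 ≈ 16.9475

∫_11^17 x·e^(−x/8) dx evaluates to 14.5450.
½[f(11) + f(17)] = ½[2.78124 + 2.03036] = 2.40580.
Running total after boundary: 16.9508.
k=1: B_{2}/(2)! × [f^{(1)}(17) − f^{(1)}(11)] = 1/12 × (-0.134362 − (-0.0948148)) = -0.00329560.
After k=1: 16.9475.
k=2: B_{4}/(4)! × [f^{(3)}(17) − f^{(3)}(11)] = −1/720 × (0.00163287 − 0.00641976) = 6.64845e-06.
After k=2: 16.9475.
k=3: B_{6}/(6)! × [f^{(5)}(17) − f^{(5)}(11)] = 1/30240 × (8.38305e-05 − 0.000223766) = -4.62748e-09.
After k=3: 16.9475.
k=4: B_{8}/(8)! × [f^{(7)}(17) − f^{(7)}(11)] = −1/1209600 × (2.22105e-06 − 5.42535e-06) = 2.64905e-12.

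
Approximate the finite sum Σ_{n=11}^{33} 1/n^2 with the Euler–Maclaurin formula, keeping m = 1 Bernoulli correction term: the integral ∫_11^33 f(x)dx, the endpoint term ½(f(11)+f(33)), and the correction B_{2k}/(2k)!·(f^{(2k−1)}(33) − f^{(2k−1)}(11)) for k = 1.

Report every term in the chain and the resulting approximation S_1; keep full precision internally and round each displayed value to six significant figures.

S_1 ≈ 0.0653180

The integral term ∫_11^33 1/x^2 dx = 0.0606061.
½[f(11) + f(33)] = ½[0.00826446 + 0.000918274] = 0.00459137.
Running total after boundary: 0.0651974.
Correction k=1: B_{2}/2! · (f^{(1)}(33) − f^{(1)}(11)) = 1/12 · (-5.56529e-05 − (-0.00150263)) = 0.000120581.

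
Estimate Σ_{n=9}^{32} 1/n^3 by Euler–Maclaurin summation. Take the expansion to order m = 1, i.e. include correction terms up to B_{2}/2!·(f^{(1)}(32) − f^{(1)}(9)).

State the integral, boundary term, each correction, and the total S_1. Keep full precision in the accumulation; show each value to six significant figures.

S_1 ≈ 0.00642355

∫_9^32 1/x^3 dx evaluates to 0.00568456.
Boundary: ½(f(9) + f(32)) = ½(0.00137174 + 3.05176e-05) = 0.000701130.
So far: 0.00638569.
Correction k=1: B_{2}/2! · (f^{(1)}(32) − f^{(1)}(9)) = 1/12 · (-2.86102e-06 − (-0.000457247)) = 3.78655e-05.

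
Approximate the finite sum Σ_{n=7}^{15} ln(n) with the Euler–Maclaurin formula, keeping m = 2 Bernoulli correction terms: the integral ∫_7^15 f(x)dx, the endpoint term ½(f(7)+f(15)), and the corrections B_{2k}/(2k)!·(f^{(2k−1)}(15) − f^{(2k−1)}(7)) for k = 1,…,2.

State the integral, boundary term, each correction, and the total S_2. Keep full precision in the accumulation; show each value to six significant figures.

S_2 ≈ 21.3200

∫_7^15 ln(x) dx evaluates to 18.9994.
Boundary: ½(f(7) + f(15)) = ½(1.94591 + 2.70805) = 2.32698.
So far: 21.3264.
k=1: B_{2}/(2)! × [f^{(1)}(15) − f^{(1)}(7)] = 1/12 × (0.0666667 − 0.142857) = -0.00634921.
After k=1: 21.3200.
k=2: B_{4}/(4)! × [f^{(3)}(15) − f^{(3)}(7)] = −1/720 × (0.000592593 − 0.00583090) = 7.27543e-06.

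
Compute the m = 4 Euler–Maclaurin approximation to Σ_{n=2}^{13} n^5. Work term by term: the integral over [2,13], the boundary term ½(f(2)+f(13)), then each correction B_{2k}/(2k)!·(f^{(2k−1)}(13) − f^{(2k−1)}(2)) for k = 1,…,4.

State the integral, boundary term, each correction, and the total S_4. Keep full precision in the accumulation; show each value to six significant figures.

S_4 ≈ 1.00200e+06

∫_2^13 x^5 dx evaluates to 804458.
Boundary: ½(f(2) + f(13)) = ½(32.0000 + 371293) = 185662.
Running total after boundary: 990120.
k=1: B_{2}/(2)! × [f^{(1)}(13) − f^{(1)}(2)] = 1/12 × (142805 − 80.0000) = 11893.8.
Running total after k=1: 1.00201e+06.
k=2: B_{4}/(4)! × [f^{(3)}(13) − f^{(3)}(2)] = −1/720 × (10140.0 − 240.000) = -13.7500.
Running total after k=2: 1.00200e+06.
k=3: B_{6}/(6)! × [f^{(5)}(13) − f^{(5)}(2)] = 1/30240 × (120.000 − 120.000) = 0.00000.
Running total after k=3: 1.00200e+06.
k=4: B_{8}/(8)! × [f^{(7)}(13) − f^{(7)}(2)] = −1/1209600 × (0.00000 − 0.00000) = 0.00000.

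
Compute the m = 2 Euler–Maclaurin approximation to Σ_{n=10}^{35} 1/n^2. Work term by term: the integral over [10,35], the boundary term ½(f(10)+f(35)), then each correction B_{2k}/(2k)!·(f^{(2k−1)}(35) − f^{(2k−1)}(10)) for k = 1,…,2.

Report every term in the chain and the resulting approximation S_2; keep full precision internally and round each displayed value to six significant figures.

The integral term ∫_10^35 1/x^2 dx = 0.0714286.
Boundary: ½(f(10) + f(35)) = ½(0.0100000 + 0.000816327) = 0.00540816.
So far: 0.0768367.
Correction k=1: B_{2}/2! · (f^{(1)}(35) − f^{(1)}(10)) = 1/12 · (-4.66472e-05 − (-0.00200000)) = 0.000162779.
Running total after k=1: 0.0769995.
Correction k=2: B_{4}/4! · (f^{(3)}(35) − f^{(3)}(10)) = −1/720 · (-4.56952e-07 − (-0.000240000)) = -3.32699e-07.

S_2 ≈ 0.0769992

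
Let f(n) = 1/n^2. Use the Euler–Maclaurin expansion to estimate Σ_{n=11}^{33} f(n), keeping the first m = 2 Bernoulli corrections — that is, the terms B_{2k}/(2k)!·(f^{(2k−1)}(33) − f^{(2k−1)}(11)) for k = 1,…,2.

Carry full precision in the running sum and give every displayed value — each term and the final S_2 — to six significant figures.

S_2 ≈ 0.0653178

∫_11^33 1/x^2 dx evaluates to 0.0606061.
½[f(11) + f(33)] = ½[0.00826446 + 0.000918274] = 0.00459137.
So far: 0.0651974.
Correction k=1: B_{2}/2! · (f^{(1)}(33) − f^{(1)}(11)) = 1/12 · (-5.56529e-05 − (-0.00150263)) = 0.000120581.
After k=1: 0.0653180.
Correction k=2: B_{4}/4! · (f^{(3)}(33) − f^{(3)}(11)) = −1/720 · (-6.13256e-07 − (-0.000149021)) = -2.06122e-07.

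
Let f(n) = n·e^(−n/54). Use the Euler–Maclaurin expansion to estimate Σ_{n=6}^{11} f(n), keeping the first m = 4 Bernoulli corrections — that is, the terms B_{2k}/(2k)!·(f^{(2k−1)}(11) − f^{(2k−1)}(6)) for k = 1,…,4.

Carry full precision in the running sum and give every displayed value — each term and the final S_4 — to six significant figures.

The integral term ∫_6^11 x·e^(−x/54) dx = 36.1583.
½[f(6) + f(11)] = ½[5.36904 + 8.97274] = 7.17089.
So far: 43.3291.
k=1: B_{2}/(2)! × [f^{(1)}(11) − f^{(1)}(6)] = 1/12 × (0.649542 − 0.795413) = -0.0121559.
Running total after k=1: 43.3170.
k=2: B_{4}/(4)! × [f^{(3)}(11) − f^{(3)}(6)] = −1/720 × (0.000782219 − 0.000886520) = 1.44862e-07.
Running total after k=2: 43.3170.
k=3: B_{6}/(6)! × [f^{(5)}(11) − f^{(5)}(6)] = 1/30240 × (4.60112e-07 − 5.14494e-07) = -1.79834e-12.
Running total after k=3: 43.3170.
k=4: B_{8}/(8)! × [f^{(7)}(11) − f^{(7)}(6)] = −1/1209600 × (2.23585e-10 − 2.48617e-10) = 2.06950e-17.

S_4 ≈ 43.3170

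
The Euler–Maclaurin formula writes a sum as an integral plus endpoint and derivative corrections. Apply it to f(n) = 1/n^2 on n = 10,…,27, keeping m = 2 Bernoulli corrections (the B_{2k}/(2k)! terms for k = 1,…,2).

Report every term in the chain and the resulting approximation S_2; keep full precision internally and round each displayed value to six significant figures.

The integral term ∫_10^27 1/x^2 dx = 0.0629630.
Endpoint term: (f(10) + f(27))/2 = (0.0100000 + 0.00137174)/2 = 0.00568587.
So far: 0.0686488.
k=1: B_{2}/(2)! × [f^{(1)}(27) − f^{(1)}(10)] = 1/12 × (-0.000101611 − (-0.00200000)) = 0.000158199.
After k=1: 0.0688070.
k=2: B_{4}/(4)! × [f^{(3)}(27) − f^{(3)}(10)] = −1/720 × (-1.67260e-06 − (-0.000240000)) = -3.31010e-07.

S_2 ≈ 0.0688067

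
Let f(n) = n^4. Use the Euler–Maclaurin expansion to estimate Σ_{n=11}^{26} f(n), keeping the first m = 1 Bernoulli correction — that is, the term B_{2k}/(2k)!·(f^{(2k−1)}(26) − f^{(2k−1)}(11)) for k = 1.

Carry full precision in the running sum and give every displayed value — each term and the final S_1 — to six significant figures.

S_1 ≈ 2.58529e+06

∫_11^26 x^4 dx evaluates to 2.34406e+06.
½[f(11) + f(26)] = ½[14641.0 + 456976] = 235808.
Integral + boundary = 2.57987e+06.
k=1: B_{2}/(2)! × [f^{(1)}(26) − f^{(1)}(11)] = 1/12 × (70304.0 − 5324.00) = 5415.00.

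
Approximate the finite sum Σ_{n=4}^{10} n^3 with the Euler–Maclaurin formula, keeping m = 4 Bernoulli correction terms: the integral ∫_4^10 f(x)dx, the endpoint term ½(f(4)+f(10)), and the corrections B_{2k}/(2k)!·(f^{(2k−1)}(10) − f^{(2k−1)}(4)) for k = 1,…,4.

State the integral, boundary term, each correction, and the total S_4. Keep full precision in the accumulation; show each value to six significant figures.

S_4 ≈ 2989.00

Integral: ∫_4^10 x^3 dx = 2436.00.
Boundary: ½(f(4) + f(10)) = ½(64.0000 + 1000.00) = 532.000.
Integral + boundary = 2968.00.
Correction k=1: B_{2}/2! · (f^{(1)}(10) − f^{(1)}(4)) = 1/12 · (300.000 − 48.0000) = 21.0000.
After k=1: 2989.00.
Correction k=2: B_{4}/4! · (f^{(3)}(10) − f^{(3)}(4)) = −1/720 · (6.00000 − 6.00000) = 0.00000.
After k=2: 2989.00.
Correction k=3: B_{6}/6! · (f^{(5)}(10) − f^{(5)}(4)) = 1/30240 · (0.00000 − 0.00000) = 0.00000.
After k=3: 2989.00.
Correction k=4: B_{8}/8! · (f^{(7)}(10) − f^{(7)}(4)) = −1/1209600 · (0.00000 − 0.00000) = 0.00000.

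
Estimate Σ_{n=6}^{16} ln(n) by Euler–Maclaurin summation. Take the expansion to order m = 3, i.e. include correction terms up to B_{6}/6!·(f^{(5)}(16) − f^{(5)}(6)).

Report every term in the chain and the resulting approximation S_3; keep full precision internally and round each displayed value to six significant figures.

S_3 ≈ 25.8844

∫_6^16 ln(x) dx evaluates to 23.6109.
Boundary: ½(f(6) + f(16)) = ½(1.79176 + 2.77259) = 2.28217.
Running total after boundary: 25.8930.
k=1: B_{2}/(2)! × [f^{(1)}(16) − f^{(1)}(6)] = 1/12 × (0.0625000 − 0.166667) = -0.00868056.
Running total after k=1: 25.8844.
k=2: B_{4}/(4)! × [f^{(3)}(16) − f^{(3)}(6)] = −1/720 × (0.000488281 − 0.00925926) = 1.21819e-05.
Running total after k=2: 25.8844.
k=3: B_{6}/(6)! × [f^{(5)}(16) − f^{(5)}(6)] = 1/30240 × (2.28882e-05 − 0.00308642) = -1.01307e-07.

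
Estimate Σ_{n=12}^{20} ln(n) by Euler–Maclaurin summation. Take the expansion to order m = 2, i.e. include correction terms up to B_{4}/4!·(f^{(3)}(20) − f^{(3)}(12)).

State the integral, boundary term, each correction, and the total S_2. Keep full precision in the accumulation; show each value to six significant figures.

Integral: ∫_12^20 ln(x) dx = 22.0958.
Endpoint term: (f(12) + f(20))/2 = (2.48491 + 2.99573)/2 = 2.74032.
Running total after boundary: 24.8361.
Order-1 term: 1/12 · (0.0500000 − 0.0833333) = -0.00277778.
After k=1: 24.8333.
Order-2 term: −1/720 · (0.000250000 − 0.00115741) = 1.26029e-06.

S_2 ≈ 24.8333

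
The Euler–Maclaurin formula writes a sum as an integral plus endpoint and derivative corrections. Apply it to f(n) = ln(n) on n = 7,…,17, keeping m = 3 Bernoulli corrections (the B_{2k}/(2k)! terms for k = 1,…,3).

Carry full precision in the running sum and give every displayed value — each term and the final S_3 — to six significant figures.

Integral: ∫_7^17 ln(x) dx = 24.5433.
½[f(7) + f(17)] = ½[1.94591 + 2.83321] = 2.38956.
Running total after boundary: 26.9328.
Order-1 term: 1/12 · (0.0588235 − 0.142857) = -0.00700280.
Partial sum through k=1: 26.9258.
Order-2 term: −1/720 · (0.000407083 − 0.00583090) = 7.53308e-06.
Partial sum through k=2: 26.9258.
Order-3 term: 1/30240 · (1.69031e-05 − 0.00142798) = -4.66625e-08.

S_3 ≈ 26.9258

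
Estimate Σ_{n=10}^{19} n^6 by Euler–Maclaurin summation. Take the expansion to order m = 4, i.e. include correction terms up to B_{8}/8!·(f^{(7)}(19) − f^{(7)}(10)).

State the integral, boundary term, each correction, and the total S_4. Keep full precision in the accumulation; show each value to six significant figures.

S_4 ≈ 1.51477e+08

The integral term ∫_10^19 x^6 dx = 1.26267e+08.
½[f(10) + f(19)] = ½[1.00000e+06 + 4.70459e+07] = 2.40229e+07.
So far: 1.50290e+08.
k=1: B_{2}/(2)! × [f^{(1)}(19) − f^{(1)}(10)] = 1/12 × (1.48566e+07 − 600000) = 1.18805e+06.
Running total after k=1: 1.51478e+08.
k=2: B_{4}/(4)! × [f^{(3)}(19) − f^{(3)}(10)] = −1/720 × (823080 − 120000) = -976.500.
Running total after k=2: 1.51477e+08.
k=3: B_{6}/(6)! × [f^{(5)}(19) − f^{(5)}(10)] = 1/30240 × (13680.0 − 7200.00) = 0.214286.
Running total after k=3: 1.51477e+08.
k=4: B_{8}/(8)! × [f^{(7)}(19) − f^{(7)}(10)] = −1/1209600 × (0.00000 − 0.00000) = 0.00000.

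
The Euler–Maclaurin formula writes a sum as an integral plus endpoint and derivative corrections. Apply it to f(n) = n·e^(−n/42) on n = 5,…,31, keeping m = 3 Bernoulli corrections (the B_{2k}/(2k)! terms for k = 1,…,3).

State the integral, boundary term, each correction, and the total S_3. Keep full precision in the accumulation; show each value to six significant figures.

S_3 ≈ 296.403

Integral: ∫_5^31 x·e^(−x/42) dx = 286.829.
Boundary: ½(f(5) + f(31)) = ½(4.43883 + 14.8187) = 9.62878.
Running total after boundary: 296.458.
Order-1 term: 1/12 · (0.125197 − 0.782079) = -0.0547402.
Partial sum through k=1: 296.403.
Order-2 term: −1/720 · (0.000612950 − 0.00144989) = 1.16242e-06.
Partial sum through k=2: 296.403.
Order-3 term: 1/30240 · (6.54720e-07 − 1.39253e-06) = -2.43986e-11.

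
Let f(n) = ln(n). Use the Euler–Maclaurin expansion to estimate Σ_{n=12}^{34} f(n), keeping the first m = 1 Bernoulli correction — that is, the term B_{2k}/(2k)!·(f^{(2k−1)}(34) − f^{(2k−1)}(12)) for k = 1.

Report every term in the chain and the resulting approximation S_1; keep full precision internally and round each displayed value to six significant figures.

S_1 ≈ 71.0785

∫_12^34 ln(x) dx evaluates to 68.0774.
Endpoint term: (f(12) + f(34))/2 = (2.48491 + 3.52636)/2 = 3.00563.
So far: 71.0830.
Order-1 term: 1/12 · (0.0294118 − 0.0833333) = -0.00449346.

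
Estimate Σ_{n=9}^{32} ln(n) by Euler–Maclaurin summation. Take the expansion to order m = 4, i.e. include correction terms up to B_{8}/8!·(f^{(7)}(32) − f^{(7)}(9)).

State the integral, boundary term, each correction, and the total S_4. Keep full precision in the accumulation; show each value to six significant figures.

Integral: ∫_9^32 ln(x) dx = 68.1285.
½[f(9) + f(32)] = ½[2.19722 + 3.46574] = 2.83148.
Integral + boundary = 70.9600.
k=1: B_{2}/(2)! × [f^{(1)}(32) − f^{(1)}(9)] = 1/12 × (0.0312500 − 0.111111) = -0.00665509.
After k=1: 70.9534.
k=2: B_{4}/(4)! × [f^{(3)}(32) − f^{(3)}(9)] = −1/720 × (6.10352e-05 − 0.00274348) = 3.72562e-06.
After k=2: 70.9534.
k=3: B_{6}/(6)! × [f^{(5)}(32) − f^{(5)}(9)] = 1/30240 × (7.15256e-07 − 0.000406442) = -1.34169e-08.
After k=3: 70.9534.
k=4: B_{8}/(8)! × [f^{(7)}(32) − f^{(7)}(9)] = −1/1209600 × (2.09548e-08 − 0.000150534) = 1.24432e-10.

S_4 ≈ 70.9534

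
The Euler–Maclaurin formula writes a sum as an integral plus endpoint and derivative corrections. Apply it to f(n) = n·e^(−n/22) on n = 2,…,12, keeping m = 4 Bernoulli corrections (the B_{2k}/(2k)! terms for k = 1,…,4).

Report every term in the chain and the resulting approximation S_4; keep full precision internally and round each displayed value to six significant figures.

S_4 ≈ 52.9360

The integral term ∫_2^12 x·e^(−x/22) dx = 48.5926.
Boundary: ½(f(2) + f(12)) = ½(1.82620 + 6.95494) = 4.39057.
Running total after boundary: 52.9832.
Order-1 term: 1/12 · (0.263445 − 0.830092) = -0.0472206.
Partial sum through k=1: 52.9360.
Order-2 term: −1/720 · (0.00293926 − 0.00548821) = 3.54021e-06.
Partial sum through k=2: 52.9360.
Order-3 term: 1/30240 · (1.10211e-05 − 1.91350e-05) = -2.68318e-10.
Partial sum through k=3: 52.9360.
Order-4 term: −1/1209600 · (3.29945e-08 − 5.56421e-08) = 1.87232e-14.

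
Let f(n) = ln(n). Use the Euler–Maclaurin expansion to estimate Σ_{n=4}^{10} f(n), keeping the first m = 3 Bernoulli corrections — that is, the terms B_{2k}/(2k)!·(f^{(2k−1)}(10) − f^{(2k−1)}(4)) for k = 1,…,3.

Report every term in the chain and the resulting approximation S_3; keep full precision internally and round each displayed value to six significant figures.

Integral: ∫_4^10 ln(x) dx = 11.4807.
Endpoint term: (f(4) + f(10))/2 = (1.38629 + 2.30259)/2 = 1.84444.
So far: 13.3251.
Order-1 term: 1/12 · (0.100000 − 0.250000) = -0.0125000.
Partial sum through k=1: 13.3126.
Order-2 term: −1/720 · (0.00200000 − 0.0312500) = 4.06250e-05.
Partial sum through k=2: 13.3127.
Order-3 term: 1/30240 · (0.000240000 − 0.0234375) = -7.67113e-07.

S_3 ≈ 13.3127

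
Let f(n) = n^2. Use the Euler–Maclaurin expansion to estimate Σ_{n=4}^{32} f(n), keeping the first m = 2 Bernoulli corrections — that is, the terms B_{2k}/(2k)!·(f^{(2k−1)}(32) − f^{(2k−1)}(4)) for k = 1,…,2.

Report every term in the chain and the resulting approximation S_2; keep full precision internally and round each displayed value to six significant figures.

Integral: ∫_4^32 x^2 dx = 10901.3.
Boundary: ½(f(4) + f(32)) = ½(16.0000 + 1024.00) = 520.000.
Running total after boundary: 11421.3.
Correction k=1: B_{2}/2! · (f^{(1)}(32) − f^{(1)}(4)) = 1/12 · (64.0000 − 8.00000) = 4.66667.
After k=1: 11426.0.
Correction k=2: B_{4}/4! · (f^{(3)}(32) − f^{(3)}(4)) = −1/720 · (0.00000 − 0.00000) = 0.00000.

S_2 ≈ 11426.0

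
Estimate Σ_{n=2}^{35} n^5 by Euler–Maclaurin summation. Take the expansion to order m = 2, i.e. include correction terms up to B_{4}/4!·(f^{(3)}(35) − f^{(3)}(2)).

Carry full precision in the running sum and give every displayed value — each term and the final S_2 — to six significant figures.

S_2 ≈ 3.33264e+08

Integral: ∫_2^35 x^5 dx = 3.06378e+08.
½[f(2) + f(35)] = ½[32.0000 + 5.25219e+07] = 2.62610e+07.
So far: 3.32639e+08.
k=1: B_{2}/(2)! × [f^{(1)}(35) − f^{(1)}(2)] = 1/12 × (7.50312e+06 − 80.0000) = 625254.
Running total after k=1: 3.33264e+08.
k=2: B_{4}/(4)! × [f^{(3)}(35) − f^{(3)}(2)] = −1/720 × (73500.0 − 240.000) = -101.750.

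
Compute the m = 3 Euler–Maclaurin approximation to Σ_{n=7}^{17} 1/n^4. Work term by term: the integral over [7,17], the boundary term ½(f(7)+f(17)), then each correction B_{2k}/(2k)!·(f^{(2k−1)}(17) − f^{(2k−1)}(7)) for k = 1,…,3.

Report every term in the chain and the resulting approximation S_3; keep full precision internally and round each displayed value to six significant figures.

The integral term ∫_7^17 1/x^4 dx = 0.000903970.
Boundary: ½(f(7) + f(17)) = ½(0.000416493 + 1.19730e-05) = 0.000214233.
Integral + boundary = 0.00111820.
Order-1 term: 1/12 · (-2.81719e-06 − (-0.000237996)) = 1.95982e-05.
Partial sum through k=1: 0.00113780.
Order-2 term: −1/720 · (-2.92441e-07 − (-0.000145712)) = -2.01971e-07.
Partial sum through k=2: 0.00113760.
Order-3 term: 1/30240 · (-5.66668e-08 − (-0.000166528)) = 5.50500e-09.

S_3 ≈ 0.00113760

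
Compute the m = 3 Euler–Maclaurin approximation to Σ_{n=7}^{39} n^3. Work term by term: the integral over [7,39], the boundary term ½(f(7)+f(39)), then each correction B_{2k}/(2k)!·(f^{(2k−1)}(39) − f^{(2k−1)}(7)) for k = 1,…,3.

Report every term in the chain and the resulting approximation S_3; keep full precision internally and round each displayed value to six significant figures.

S_3 ≈ 607959

∫_7^39 x^3 dx evaluates to 577760.
½[f(7) + f(39)] = ½[343.000 + 59319.0] = 29831.0.
So far: 607591.
k=1: B_{2}/(2)! × [f^{(1)}(39) − f^{(1)}(7)] = 1/12 × (4563.00 − 147.000) = 368.000.
After k=1: 607959.
k=2: B_{4}/(4)! × [f^{(3)}(39) − f^{(3)}(7)] = −1/720 × (6.00000 − 6.00000) = 0.00000.
After k=2: 607959.
k=3: B_{6}/(6)! × [f^{(5)}(39) − f^{(5)}(7)] = 1/30240 × (0.00000 − 0.00000) = 0.00000.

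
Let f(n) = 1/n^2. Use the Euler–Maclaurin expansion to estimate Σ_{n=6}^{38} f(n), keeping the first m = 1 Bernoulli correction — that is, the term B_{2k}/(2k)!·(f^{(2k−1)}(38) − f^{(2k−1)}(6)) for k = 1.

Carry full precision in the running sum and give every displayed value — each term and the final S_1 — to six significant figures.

S_1 ≈ 0.155355

∫_6^38 1/x^2 dx evaluates to 0.140351.
Endpoint term: (f(6) + f(38))/2 = (0.0277778 + 0.000692521)/2 = 0.0142351.
So far: 0.154586.
Order-1 term: 1/12 · (-3.64485e-05 − (-0.00925926)) = 0.000768568.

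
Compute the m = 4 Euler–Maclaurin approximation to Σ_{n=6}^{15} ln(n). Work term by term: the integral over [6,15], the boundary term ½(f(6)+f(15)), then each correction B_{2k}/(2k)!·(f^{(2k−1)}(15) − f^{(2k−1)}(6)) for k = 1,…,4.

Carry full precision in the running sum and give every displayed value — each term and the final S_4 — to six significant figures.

S_4 ≈ 23.1118

The integral term ∫_6^15 ln(x) dx = 20.8702.
½[f(6) + f(15)] = ½[1.79176 + 2.70805] = 2.24990.
Running total after boundary: 23.1201.
k=1: B_{2}/(2)! × [f^{(1)}(15) − f^{(1)}(6)] = 1/12 × (0.0666667 − 0.166667) = -0.00833333.
Partial sum through k=1: 23.1118.
k=2: B_{4}/(4)! × [f^{(3)}(15) − f^{(3)}(6)] = −1/720 × (0.000592593 − 0.00925926) = 1.20370e-05.
Partial sum through k=2: 23.1118.
k=3: B_{6}/(6)! × [f^{(5)}(15) − f^{(5)}(6)] = 1/30240 × (3.16049e-05 − 0.00308642) = -1.01019e-07.
Partial sum through k=3: 23.1118.
k=4: B_{8}/(8)! × [f^{(7)}(15) − f^{(7)}(6)] = −1/1209600 × (4.21399e-06 − 0.00257202) = 2.12285e-09.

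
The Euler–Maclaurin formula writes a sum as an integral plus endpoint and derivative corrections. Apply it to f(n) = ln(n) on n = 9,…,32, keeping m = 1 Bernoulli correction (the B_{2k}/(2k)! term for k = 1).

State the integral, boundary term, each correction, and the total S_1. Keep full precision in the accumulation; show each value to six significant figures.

S_1 ≈ 70.9534

Integral: ∫_9^32 ln(x) dx = 68.1285.
½[f(9) + f(32)] = ½[2.19722 + 3.46574] = 2.83148.
Integral + boundary = 70.9600.
Correction k=1: B_{2}/2! · (f^{(1)}(32) − f^{(1)}(9)) = 1/12 · (0.0312500 − 0.111111) = -0.00665509.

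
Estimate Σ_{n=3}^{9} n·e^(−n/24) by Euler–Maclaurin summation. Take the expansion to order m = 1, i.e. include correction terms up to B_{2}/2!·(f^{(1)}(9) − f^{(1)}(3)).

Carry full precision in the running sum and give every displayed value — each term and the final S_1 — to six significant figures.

Integral: ∫_3^9 x·e^(−x/24) dx = 27.5249.
½[f(3) + f(9)] = ½[2.64749 + 6.18560] = 4.41655.
So far: 31.9414.
k=1: B_{2}/(2)! × [f^{(1)}(9) − f^{(1)}(3)] = 1/12 × (0.429556 − 0.772185) = -0.0285524.

S_1 ≈ 31.9129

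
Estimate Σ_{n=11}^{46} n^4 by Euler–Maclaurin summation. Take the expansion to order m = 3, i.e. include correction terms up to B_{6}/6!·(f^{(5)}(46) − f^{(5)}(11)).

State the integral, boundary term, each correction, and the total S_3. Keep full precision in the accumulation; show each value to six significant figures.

S_3 ≈ 4.34384e+07

∫_11^46 x^4 dx evaluates to 4.11604e+07.
½[f(11) + f(46)] = ½[14641.0 + 4.47746e+06] = 2.24605e+06.
So far: 4.34064e+07.
Order-1 term: 1/12 · (389344 − 5324.00) = 32001.7.
After k=1: 4.34384e+07.
Order-2 term: −1/720 · (1104.00 − 264.000) = -1.16667.
After k=2: 4.34384e+07.
Order-3 term: 1/30240 · (0.00000 − 0.00000) = 0.00000.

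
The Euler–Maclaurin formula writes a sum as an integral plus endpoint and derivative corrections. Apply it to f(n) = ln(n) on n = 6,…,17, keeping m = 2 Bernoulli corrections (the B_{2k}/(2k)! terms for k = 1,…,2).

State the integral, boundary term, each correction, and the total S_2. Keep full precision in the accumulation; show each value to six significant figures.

S_2 ≈ 28.7176

Integral: ∫_6^17 ln(x) dx = 26.4141.
Boundary: ½(f(6) + f(17)) = ½(1.79176 + 2.83321) = 2.31249.
Integral + boundary = 28.7266.
Correction k=1: B_{2}/2! · (f^{(1)}(17) − f^{(1)}(6)) = 1/12 · (0.0588235 − 0.166667) = -0.00898693.
Running total after k=1: 28.7176.
Correction k=2: B_{4}/4! · (f^{(3)}(17) − f^{(3)}(6)) = −1/720 · (0.000407083 − 0.00925926) = 1.22947e-05.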